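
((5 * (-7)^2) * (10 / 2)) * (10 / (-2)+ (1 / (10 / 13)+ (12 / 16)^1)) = -14455 / 4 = -3613.75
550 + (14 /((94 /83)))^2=1552511 /2209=702.81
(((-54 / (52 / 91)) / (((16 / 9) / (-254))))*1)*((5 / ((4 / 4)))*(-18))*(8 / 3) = -3240405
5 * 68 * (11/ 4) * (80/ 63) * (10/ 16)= 46750/ 63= 742.06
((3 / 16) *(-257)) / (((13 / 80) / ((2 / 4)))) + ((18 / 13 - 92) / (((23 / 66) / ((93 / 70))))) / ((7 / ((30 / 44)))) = -5330571 / 29302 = -181.92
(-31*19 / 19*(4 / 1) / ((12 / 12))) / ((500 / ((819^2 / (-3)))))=6931197 / 125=55449.58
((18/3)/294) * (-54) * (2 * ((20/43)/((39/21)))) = -2160/3913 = -0.55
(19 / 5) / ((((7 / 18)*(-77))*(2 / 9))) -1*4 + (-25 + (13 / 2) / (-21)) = -483169 / 16170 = -29.88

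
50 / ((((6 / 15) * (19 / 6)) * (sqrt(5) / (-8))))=-1200 * sqrt(5) / 19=-141.23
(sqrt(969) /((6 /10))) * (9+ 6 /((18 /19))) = 230 * sqrt(969) /9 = 795.51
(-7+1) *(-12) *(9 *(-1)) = -648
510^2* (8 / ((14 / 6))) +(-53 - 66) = 6241567 / 7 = 891652.43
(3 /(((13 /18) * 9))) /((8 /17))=51 /52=0.98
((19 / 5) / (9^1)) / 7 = 19 / 315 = 0.06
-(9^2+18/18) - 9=-91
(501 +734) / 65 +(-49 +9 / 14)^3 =-113059.98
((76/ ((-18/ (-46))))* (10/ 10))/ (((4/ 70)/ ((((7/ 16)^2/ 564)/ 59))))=0.02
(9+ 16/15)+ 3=13.07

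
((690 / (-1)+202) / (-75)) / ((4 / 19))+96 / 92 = 55114 / 1725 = 31.95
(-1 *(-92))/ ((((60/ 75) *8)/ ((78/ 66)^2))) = 19435/ 968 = 20.08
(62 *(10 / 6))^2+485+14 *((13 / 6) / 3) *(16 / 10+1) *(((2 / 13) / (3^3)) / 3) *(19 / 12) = 244131679 / 21870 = 11162.86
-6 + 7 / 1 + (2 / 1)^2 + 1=6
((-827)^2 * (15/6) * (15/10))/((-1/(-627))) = 6432352245/4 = 1608088061.25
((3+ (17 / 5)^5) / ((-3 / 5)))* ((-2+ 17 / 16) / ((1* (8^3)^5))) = 89327 / 4398046511104000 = 0.00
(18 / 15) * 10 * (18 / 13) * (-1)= -216 / 13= -16.62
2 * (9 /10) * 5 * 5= 45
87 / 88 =0.99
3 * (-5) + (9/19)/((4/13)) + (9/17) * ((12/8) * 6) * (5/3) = -5.52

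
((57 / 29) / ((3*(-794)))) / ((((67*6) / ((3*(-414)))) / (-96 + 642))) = 1073709 / 771371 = 1.39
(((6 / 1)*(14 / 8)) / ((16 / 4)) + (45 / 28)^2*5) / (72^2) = 4061 / 1354752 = 0.00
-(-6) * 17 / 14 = 51 / 7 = 7.29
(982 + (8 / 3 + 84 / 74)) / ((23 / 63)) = 2297904 / 851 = 2700.24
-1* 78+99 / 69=-1761 / 23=-76.57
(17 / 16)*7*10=74.38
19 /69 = 0.28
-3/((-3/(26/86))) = 13/43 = 0.30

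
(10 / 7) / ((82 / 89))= 445 / 287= 1.55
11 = 11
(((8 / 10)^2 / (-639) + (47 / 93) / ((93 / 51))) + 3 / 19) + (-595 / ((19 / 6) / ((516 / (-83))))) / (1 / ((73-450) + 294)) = -28280053584394 / 291687525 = -96953.25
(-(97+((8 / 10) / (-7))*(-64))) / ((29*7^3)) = -3651 / 348145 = -0.01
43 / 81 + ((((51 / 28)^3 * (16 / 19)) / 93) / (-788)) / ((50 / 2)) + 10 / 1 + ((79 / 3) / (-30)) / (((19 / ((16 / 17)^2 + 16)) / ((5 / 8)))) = 3742783899551447 / 372664903388400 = 10.04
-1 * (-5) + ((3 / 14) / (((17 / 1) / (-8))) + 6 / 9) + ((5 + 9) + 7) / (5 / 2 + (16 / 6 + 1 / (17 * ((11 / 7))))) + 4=28351819 / 2084523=13.60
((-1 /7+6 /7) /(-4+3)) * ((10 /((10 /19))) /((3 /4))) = -380 /21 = -18.10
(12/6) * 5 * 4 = 40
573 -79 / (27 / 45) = 1324 / 3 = 441.33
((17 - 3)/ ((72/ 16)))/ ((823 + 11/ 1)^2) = 7/ 1565001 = 0.00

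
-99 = -99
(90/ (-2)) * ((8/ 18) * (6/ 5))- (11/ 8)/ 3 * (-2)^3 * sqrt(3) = -17.65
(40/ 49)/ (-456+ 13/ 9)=-360/ 200459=-0.00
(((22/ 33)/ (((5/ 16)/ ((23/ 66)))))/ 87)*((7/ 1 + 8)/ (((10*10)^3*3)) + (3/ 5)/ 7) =2760161/ 3768187500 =0.00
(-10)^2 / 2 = 50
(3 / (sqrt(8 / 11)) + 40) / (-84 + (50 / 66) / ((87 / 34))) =-57420 / 120157 - 8613 * sqrt(22) / 961256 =-0.52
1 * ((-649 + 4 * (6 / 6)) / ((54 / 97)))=-20855 / 18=-1158.61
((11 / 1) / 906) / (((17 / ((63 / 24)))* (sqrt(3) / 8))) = 0.01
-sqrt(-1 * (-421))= -sqrt(421)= -20.52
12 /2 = 6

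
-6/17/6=-1/17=-0.06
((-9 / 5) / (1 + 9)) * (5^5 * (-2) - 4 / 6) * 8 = 225024 / 25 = 9000.96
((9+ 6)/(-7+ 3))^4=50625/256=197.75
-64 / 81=-0.79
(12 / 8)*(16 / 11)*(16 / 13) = 384 / 143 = 2.69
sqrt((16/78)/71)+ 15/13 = 2*sqrt(5538)/2769+ 15/13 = 1.21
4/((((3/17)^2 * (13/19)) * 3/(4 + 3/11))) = 1032308/3861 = 267.37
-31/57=-0.54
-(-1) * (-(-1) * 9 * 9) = 81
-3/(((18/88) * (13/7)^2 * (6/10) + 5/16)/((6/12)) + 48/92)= -1487640/988441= -1.51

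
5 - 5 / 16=75 / 16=4.69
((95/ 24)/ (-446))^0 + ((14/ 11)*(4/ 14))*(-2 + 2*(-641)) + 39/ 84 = -143357/ 308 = -465.44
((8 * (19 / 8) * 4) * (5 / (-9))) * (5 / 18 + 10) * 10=-351500 / 81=-4339.51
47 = 47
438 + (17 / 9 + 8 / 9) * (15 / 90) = 23677 / 54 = 438.46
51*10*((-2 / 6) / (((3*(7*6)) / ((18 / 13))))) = -170 / 91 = -1.87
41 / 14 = 2.93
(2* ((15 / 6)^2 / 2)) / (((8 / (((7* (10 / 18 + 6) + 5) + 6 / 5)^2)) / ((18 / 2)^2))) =171698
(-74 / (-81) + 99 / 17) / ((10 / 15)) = 9277 / 918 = 10.11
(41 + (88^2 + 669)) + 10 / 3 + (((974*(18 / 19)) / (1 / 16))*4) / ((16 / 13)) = 56439.65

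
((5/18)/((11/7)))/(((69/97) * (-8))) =-3395/109296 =-0.03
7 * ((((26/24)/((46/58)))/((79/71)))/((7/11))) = 294437/21804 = 13.50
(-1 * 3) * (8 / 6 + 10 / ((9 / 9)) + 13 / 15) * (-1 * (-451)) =-82533 / 5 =-16506.60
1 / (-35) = -0.03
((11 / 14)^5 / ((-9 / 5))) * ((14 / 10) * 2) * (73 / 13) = -2.62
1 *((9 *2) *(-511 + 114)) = -7146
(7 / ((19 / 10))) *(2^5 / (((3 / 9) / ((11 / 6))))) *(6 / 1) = 73920 / 19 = 3890.53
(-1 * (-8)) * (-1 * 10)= -80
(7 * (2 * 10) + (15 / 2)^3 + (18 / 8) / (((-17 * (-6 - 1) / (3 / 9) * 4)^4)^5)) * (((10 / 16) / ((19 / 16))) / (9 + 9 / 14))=310471213948480939803085918749817907150441889081130264437813411841 / 10123739568127806904114608378748233679845967843548058201595314176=30.67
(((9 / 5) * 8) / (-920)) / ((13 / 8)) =-72 / 7475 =-0.01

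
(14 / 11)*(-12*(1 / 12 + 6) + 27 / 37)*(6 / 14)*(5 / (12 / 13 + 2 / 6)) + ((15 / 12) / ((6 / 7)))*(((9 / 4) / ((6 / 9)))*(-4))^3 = -682834275 / 182336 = -3744.92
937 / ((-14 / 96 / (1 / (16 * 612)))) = -937 / 1428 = -0.66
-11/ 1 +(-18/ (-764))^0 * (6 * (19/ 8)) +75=313/ 4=78.25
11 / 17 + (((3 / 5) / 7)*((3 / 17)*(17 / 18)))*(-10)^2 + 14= 1913 / 119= 16.08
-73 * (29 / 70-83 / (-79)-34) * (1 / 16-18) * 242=-65158205607 / 6320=-10309842.66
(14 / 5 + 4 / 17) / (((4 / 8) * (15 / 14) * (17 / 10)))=4816 / 1445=3.33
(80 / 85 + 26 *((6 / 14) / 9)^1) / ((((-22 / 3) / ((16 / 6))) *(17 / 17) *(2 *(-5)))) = 0.08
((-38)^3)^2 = 3010936384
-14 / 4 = -7 / 2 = -3.50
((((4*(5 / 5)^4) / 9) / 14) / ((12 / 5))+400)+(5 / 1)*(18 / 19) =2906915 / 7182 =404.75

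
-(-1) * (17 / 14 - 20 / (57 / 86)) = -23111 / 798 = -28.96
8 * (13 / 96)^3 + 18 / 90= 121577 / 552960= 0.22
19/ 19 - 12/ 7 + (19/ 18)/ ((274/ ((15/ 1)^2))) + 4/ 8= 0.65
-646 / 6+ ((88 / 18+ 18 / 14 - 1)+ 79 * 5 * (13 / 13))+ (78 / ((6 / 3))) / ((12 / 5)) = 77807 / 252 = 308.76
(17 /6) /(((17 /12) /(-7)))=-14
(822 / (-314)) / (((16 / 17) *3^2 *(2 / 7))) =-16303 / 15072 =-1.08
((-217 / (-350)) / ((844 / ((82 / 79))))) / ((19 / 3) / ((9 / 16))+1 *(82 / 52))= 446121 / 7510217950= 0.00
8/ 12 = 2/ 3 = 0.67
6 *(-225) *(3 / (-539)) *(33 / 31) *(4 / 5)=9720 / 1519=6.40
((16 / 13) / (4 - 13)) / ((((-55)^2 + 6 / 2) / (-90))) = 40 / 9841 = 0.00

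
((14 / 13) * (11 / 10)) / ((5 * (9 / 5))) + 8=4757 / 585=8.13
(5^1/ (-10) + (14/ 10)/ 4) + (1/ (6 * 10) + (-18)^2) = 4858/ 15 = 323.87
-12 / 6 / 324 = -1 / 162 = -0.01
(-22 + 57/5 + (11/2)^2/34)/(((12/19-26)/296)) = 4641909/40970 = 113.30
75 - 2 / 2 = 74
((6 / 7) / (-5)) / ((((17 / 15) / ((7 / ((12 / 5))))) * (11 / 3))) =-45 / 374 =-0.12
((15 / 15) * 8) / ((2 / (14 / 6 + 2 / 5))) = 164 / 15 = 10.93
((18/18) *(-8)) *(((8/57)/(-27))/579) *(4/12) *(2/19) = 128/50791617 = 0.00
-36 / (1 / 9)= -324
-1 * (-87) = 87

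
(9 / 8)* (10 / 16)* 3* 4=135 / 16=8.44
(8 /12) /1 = 2 /3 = 0.67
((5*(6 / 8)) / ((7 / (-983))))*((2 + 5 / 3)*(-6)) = 162195 / 14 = 11585.36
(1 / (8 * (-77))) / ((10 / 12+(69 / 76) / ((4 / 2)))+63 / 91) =-741 / 903595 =-0.00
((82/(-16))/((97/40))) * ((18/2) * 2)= -3690/97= -38.04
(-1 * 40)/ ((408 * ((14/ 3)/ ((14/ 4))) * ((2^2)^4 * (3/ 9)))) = -15/ 17408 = -0.00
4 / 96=1 / 24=0.04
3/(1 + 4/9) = 27/13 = 2.08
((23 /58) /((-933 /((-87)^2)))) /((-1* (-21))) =-667 /4354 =-0.15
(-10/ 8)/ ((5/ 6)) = -3/ 2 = -1.50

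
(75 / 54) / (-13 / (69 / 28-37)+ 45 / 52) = 1.12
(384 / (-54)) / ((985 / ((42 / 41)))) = -896 / 121155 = -0.01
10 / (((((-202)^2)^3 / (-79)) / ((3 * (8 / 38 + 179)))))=-4034925 / 645404251565408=-0.00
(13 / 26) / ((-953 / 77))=-77 / 1906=-0.04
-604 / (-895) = 604 / 895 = 0.67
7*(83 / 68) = 8.54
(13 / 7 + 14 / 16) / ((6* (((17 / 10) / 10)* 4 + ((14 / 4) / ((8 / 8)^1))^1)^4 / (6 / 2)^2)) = 179296875 / 13356208327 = 0.01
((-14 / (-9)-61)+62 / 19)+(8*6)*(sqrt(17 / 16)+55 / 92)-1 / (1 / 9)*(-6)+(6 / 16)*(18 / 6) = 77.12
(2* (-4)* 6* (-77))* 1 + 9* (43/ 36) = 14827/ 4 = 3706.75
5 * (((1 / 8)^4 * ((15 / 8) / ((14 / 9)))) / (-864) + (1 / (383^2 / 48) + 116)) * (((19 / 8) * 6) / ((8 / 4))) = 71191733815897455 / 17227231264768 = 4132.51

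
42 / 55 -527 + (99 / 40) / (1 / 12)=-54619 / 110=-496.54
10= 10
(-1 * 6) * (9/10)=-27/5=-5.40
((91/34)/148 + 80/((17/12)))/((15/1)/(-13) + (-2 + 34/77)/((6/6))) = -284535251/13661880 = -20.83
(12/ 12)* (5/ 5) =1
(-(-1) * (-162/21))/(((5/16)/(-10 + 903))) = -771552/35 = -22044.34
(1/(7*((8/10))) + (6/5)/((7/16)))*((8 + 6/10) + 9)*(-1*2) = -17996/175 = -102.83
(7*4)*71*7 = 13916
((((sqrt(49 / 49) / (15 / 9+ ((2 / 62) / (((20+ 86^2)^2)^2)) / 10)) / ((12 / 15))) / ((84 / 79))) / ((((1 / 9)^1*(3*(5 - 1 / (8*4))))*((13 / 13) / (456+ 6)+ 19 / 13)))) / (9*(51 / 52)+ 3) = 734422185120285443358720 / 29852955554209739457387643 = 0.02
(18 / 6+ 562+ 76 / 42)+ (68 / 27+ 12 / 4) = 108170 / 189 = 572.33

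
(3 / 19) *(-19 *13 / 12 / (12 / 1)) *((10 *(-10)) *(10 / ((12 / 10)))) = 8125 / 36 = 225.69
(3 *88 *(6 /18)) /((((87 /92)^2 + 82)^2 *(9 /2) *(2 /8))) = 50434064384 /4430397732201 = 0.01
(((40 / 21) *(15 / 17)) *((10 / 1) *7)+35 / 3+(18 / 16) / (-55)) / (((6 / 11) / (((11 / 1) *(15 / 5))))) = 31914751 / 4080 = 7822.24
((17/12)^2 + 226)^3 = 35394167353537/2985984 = 11853435.03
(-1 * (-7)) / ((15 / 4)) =28 / 15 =1.87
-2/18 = -1/9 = -0.11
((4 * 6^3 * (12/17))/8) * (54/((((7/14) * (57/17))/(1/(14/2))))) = 46656/133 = 350.80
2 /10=1 /5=0.20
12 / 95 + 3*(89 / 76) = 1383 / 380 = 3.64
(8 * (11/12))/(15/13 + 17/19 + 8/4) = 2717/1500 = 1.81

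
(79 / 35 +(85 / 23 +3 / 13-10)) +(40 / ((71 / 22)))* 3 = 24791931 / 743015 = 33.37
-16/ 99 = -0.16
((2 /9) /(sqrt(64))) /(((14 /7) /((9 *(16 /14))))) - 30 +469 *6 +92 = 20133 /7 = 2876.14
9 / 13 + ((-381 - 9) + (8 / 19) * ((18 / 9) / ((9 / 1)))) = -865223 / 2223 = -389.21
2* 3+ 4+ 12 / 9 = 34 / 3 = 11.33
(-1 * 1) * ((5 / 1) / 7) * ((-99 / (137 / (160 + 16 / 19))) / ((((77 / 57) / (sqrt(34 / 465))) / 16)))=440064 * sqrt(15810) / 208103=265.89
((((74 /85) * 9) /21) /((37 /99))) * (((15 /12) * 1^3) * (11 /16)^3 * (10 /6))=658845 /974848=0.68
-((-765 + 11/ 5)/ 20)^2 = -3636649/ 2500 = -1454.66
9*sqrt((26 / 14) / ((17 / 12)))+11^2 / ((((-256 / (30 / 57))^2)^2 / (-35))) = -2646875 / 34982777061376+18*sqrt(4641) / 119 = 10.30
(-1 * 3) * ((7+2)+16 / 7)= -237 / 7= -33.86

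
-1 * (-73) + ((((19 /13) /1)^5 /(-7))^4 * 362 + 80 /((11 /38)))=325042892272215461822134698625 /501940098258376793978173211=647.57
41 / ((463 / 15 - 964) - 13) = -615 / 14192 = -0.04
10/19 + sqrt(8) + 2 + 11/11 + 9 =2 *sqrt(2) + 238/19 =15.35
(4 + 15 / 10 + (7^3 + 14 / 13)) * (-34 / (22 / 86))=-6644059 / 143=-46461.95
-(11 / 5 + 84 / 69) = -393 / 115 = -3.42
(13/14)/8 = 13/112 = 0.12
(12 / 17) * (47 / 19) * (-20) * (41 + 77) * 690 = -918417600 / 323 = -2843398.14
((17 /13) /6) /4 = 17 /312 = 0.05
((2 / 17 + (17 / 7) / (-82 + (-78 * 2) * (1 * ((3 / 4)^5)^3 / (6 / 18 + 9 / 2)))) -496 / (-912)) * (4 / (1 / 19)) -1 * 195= -16833755908316005 / 114542942811171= -146.96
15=15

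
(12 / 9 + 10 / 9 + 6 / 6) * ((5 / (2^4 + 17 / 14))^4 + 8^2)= 6693574991024 / 30360623049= 220.47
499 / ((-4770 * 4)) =-0.03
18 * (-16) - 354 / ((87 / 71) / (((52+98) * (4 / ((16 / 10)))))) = -3150102 / 29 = -108624.21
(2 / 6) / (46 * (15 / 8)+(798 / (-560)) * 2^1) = 5 / 1251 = 0.00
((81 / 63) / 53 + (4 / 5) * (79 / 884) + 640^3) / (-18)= -53733621779627 / 3689595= -14563555.56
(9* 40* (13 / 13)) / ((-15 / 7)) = -168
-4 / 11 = -0.36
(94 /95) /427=94 /40565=0.00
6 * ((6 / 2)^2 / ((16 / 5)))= 135 / 8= 16.88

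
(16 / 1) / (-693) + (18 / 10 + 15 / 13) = 132016 / 45045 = 2.93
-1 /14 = -0.07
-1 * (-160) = 160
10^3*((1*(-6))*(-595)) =3570000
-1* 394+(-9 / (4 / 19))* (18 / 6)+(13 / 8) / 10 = -41767 / 80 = -522.09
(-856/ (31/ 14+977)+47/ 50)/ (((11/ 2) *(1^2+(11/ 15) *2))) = 135369/ 27897815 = 0.00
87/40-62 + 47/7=-14871/280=-53.11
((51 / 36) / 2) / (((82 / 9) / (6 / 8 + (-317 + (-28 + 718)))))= 76245 / 2624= 29.06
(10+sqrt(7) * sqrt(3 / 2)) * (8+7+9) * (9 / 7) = 108 * sqrt(42) / 7+2160 / 7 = 408.56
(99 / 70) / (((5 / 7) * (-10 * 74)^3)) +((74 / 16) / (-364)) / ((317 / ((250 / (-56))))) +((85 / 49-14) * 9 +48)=-127623889311125173 / 2045661927400000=-62.39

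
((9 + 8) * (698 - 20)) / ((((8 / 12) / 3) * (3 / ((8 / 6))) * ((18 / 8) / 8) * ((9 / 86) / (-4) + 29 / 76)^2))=10504162254848 / 16188987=648846.17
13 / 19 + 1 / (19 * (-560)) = 7279 / 10640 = 0.68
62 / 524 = 31 / 262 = 0.12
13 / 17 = 0.76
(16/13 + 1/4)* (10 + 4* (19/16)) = 4543/208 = 21.84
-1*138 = -138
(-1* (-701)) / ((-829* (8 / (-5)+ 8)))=-3505 / 26528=-0.13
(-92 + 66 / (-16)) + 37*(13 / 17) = -9225 / 136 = -67.83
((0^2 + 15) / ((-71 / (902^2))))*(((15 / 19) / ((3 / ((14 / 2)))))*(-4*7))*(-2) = -23919957600 / 1349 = -17731621.65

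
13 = 13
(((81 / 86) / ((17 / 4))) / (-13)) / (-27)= 6 / 9503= 0.00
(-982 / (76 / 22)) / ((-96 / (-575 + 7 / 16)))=-49651393 / 29184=-1701.32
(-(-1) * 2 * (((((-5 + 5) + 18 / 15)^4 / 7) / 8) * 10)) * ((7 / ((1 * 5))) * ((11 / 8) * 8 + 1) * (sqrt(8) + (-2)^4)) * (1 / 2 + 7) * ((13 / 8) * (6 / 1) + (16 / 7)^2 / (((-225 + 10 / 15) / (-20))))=7858870776 * sqrt(2) / 4122125 + 62870966208 / 4122125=17948.29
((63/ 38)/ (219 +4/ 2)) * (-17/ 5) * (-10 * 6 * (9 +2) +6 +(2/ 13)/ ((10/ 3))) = 2677941/ 160550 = 16.68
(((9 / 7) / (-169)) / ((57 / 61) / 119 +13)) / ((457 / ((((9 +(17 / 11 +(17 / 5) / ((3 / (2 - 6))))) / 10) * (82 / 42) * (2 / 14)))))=-2636054 / 12283555309025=-0.00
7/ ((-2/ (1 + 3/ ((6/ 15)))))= -119/ 4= -29.75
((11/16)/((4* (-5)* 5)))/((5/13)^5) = -4084223/5000000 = -0.82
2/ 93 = 0.02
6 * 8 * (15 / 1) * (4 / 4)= 720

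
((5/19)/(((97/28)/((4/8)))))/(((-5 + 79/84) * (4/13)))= -19110/628463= -0.03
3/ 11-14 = -151/ 11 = -13.73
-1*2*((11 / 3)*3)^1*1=-22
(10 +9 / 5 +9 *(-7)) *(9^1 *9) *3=-62208 / 5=-12441.60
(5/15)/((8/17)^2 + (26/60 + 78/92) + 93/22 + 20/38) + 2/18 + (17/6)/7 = 18698375315/32852957634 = 0.57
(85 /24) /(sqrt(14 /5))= 85 * sqrt(70) /336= 2.12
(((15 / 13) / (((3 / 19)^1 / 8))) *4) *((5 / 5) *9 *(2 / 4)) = 13680 / 13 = 1052.31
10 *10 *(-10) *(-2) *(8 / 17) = 16000 / 17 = 941.18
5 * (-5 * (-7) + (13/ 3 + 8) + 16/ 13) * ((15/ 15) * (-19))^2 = 87658.21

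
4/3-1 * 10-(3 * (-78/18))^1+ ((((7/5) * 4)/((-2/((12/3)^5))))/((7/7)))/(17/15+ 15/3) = -31957/69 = -463.14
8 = 8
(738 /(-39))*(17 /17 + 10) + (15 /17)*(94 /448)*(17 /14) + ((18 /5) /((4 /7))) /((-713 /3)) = -30223826391 /145337920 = -207.96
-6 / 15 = -2 / 5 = -0.40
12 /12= 1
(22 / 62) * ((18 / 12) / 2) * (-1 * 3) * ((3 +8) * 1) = -8.78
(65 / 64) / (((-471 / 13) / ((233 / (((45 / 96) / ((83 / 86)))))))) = -3268291 / 243036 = -13.45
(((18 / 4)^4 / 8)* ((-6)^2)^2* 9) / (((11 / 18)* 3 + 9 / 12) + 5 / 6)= 14348907 / 82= 174986.67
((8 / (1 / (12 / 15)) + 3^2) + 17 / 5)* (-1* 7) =-658 / 5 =-131.60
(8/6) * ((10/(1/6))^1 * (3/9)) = 80/3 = 26.67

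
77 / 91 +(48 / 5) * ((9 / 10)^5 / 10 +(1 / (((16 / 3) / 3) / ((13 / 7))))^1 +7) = 2236370377 / 28437500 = 78.64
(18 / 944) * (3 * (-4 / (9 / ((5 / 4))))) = -15 / 472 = -0.03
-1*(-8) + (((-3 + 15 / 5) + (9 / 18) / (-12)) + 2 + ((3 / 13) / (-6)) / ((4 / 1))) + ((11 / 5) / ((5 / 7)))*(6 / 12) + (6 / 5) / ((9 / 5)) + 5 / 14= 28466 / 2275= 12.51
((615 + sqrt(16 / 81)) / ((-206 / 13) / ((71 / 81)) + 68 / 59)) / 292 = -301637323 / 2422253880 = -0.12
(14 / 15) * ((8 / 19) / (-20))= -0.02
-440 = -440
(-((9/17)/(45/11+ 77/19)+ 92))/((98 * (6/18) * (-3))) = 2663809/2835532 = 0.94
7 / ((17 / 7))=2.88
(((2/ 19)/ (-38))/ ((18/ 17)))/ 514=-17/ 3339972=-0.00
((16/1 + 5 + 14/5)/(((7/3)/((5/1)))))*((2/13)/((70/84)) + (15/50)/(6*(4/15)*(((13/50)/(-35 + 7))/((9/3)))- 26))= 6025599/682630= 8.83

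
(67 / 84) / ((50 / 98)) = 469 / 300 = 1.56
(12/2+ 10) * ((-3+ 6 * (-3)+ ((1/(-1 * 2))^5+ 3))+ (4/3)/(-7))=-12245/42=-291.55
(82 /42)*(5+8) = 533 /21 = 25.38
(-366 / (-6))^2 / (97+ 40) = 3721 / 137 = 27.16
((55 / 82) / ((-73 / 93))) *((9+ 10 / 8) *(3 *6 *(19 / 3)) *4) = -291555 / 73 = -3993.90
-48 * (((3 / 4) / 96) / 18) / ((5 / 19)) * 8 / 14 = -19 / 420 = -0.05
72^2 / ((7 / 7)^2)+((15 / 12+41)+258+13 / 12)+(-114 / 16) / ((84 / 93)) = 5477.44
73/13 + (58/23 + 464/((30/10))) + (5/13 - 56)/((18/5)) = 20335/138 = 147.36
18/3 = 6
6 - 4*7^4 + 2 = -9596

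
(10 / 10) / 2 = 1 / 2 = 0.50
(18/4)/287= 0.02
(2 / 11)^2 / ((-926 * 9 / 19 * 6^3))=-19 / 54454356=-0.00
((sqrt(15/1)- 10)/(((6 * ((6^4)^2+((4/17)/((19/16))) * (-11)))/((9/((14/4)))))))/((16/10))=-24225/15190427392+4845 * sqrt(15)/30380854784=-0.00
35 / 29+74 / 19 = 2811 / 551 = 5.10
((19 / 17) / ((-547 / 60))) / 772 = -285 / 1794707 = -0.00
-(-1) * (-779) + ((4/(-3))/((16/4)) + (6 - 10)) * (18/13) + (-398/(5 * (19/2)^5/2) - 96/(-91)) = -883214450757/1126625045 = -783.95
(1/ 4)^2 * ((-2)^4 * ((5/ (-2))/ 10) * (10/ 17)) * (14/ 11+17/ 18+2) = -4175/ 6732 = -0.62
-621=-621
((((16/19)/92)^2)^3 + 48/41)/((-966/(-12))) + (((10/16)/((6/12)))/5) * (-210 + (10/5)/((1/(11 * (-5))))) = -3677133384043972044784/45972524675130802609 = -79.99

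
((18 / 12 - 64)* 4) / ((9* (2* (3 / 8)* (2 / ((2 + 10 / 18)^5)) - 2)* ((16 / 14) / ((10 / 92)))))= 48972175 / 36818244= 1.33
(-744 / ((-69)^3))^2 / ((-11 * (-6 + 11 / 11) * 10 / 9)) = 30752 / 366388825275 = 0.00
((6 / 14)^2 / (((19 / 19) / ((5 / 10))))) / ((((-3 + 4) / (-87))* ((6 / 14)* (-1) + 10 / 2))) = -783 / 448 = -1.75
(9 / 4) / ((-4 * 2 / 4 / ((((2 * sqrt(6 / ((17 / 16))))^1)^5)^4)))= -78426848938210222562869248 / 2015993900449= -38902324516330.67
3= 3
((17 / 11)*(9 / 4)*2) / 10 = 153 / 220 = 0.70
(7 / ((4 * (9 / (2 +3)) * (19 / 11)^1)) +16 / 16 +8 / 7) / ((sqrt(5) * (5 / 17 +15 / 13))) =572611 * sqrt(5) / 1532160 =0.84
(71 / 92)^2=5041 / 8464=0.60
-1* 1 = -1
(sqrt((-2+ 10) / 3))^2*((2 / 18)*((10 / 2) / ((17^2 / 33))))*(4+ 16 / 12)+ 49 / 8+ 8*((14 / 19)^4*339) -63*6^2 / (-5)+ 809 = 84161060728127 / 40675790520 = 2069.07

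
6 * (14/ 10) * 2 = 84/ 5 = 16.80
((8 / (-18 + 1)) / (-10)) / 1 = 4 / 85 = 0.05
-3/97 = -0.03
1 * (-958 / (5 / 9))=-8622 / 5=-1724.40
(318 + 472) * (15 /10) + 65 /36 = 42725 /36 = 1186.81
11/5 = 2.20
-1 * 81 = -81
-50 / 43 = -1.16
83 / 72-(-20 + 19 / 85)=128087 / 6120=20.93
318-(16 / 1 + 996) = -694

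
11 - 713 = -702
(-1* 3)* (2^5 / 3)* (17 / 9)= -544 / 9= -60.44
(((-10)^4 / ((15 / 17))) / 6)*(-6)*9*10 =-1020000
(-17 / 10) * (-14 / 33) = 119 / 165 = 0.72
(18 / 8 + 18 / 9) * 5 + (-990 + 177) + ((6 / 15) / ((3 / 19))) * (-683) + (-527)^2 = 16512419 / 60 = 275206.98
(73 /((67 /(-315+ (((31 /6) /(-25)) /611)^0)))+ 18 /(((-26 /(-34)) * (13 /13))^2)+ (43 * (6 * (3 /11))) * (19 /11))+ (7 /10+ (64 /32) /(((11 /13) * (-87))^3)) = -18766854940677527 /99242414232390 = -189.10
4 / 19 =0.21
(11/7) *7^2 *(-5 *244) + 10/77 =-7233370/77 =-93939.87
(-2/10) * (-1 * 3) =0.60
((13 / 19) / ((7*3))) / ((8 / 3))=13 / 1064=0.01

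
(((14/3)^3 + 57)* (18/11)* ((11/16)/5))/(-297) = -4283/35640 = -0.12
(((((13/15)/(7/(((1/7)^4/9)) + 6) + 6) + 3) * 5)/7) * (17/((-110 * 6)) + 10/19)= 3.22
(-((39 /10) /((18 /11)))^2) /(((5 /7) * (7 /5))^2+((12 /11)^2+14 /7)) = -14641 /10800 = -1.36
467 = 467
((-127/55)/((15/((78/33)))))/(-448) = 1651/2032800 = 0.00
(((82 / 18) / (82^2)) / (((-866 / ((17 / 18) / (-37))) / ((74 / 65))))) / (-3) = -17 / 2243269080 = -0.00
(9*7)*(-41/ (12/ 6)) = -2583/ 2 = -1291.50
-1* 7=-7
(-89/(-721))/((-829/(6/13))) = -534/7770217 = -0.00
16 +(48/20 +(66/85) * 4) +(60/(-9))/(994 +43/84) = 152661692/7100815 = 21.50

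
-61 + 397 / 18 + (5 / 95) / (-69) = -306343 / 7866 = -38.95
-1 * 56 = -56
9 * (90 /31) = 810 /31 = 26.13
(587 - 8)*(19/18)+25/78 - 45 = 566.49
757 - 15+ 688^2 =474086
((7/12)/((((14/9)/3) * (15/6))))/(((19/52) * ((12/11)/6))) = 1287/190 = 6.77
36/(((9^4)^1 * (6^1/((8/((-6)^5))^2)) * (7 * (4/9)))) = 1/3214155168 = 0.00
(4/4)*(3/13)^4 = 81/28561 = 0.00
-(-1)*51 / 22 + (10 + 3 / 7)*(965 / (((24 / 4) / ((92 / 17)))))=9079.26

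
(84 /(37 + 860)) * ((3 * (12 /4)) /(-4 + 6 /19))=-342 /1495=-0.23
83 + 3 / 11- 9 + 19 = 1026 / 11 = 93.27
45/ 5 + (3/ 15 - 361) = -1759/ 5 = -351.80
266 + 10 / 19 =5064 / 19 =266.53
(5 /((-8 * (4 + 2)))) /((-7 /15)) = 25 /112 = 0.22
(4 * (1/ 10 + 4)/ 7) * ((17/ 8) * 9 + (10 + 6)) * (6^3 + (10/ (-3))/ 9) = 33537631/ 1890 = 17744.78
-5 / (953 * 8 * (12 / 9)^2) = -45 / 121984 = -0.00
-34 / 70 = -17 / 35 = -0.49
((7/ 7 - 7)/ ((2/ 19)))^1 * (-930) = 53010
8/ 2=4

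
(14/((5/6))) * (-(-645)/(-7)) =-1548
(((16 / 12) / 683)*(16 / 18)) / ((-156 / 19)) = -152 / 719199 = -0.00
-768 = -768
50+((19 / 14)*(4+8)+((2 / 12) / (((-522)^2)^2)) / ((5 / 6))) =172254270193927 / 2598663558960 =66.29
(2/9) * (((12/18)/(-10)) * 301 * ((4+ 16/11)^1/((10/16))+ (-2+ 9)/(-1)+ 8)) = -64414/1485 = -43.38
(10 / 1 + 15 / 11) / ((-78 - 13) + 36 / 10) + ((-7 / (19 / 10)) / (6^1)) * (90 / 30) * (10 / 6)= -46150 / 14421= -3.20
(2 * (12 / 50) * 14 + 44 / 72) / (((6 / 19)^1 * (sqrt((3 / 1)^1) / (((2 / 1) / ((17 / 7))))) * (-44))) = -438767 * sqrt(3) / 3029400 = -0.25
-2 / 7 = -0.29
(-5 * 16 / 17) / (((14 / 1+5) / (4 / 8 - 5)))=360 / 323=1.11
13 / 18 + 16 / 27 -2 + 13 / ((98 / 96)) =31883 / 2646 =12.05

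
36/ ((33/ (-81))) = -88.36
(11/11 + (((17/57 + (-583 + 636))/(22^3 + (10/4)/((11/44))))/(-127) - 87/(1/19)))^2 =4061333939336669756761/1488156459310161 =2729104.13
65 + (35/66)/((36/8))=19340/297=65.12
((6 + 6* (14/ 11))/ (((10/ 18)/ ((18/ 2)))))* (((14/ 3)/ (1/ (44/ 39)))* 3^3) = 408240/ 13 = 31403.08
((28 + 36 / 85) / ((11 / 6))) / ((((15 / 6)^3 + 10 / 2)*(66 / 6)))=38656 / 565675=0.07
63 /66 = 21 /22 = 0.95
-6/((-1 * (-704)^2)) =3/247808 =0.00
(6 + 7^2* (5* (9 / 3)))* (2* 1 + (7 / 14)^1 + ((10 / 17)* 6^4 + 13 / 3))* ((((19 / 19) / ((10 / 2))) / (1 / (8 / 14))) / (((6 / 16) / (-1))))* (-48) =4960993024 / 595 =8337803.40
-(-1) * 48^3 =110592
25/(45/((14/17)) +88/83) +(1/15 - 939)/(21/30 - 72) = 1885368086/138451053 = 13.62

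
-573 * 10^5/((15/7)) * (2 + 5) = -187180000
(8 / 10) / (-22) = -2 / 55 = -0.04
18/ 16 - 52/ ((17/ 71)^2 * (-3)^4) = -1886375/ 187272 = -10.07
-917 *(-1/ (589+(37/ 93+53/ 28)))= 2387868/ 1539721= 1.55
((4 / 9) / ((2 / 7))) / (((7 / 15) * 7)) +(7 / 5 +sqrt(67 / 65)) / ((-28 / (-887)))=887 * sqrt(4355) / 1820 +18827 / 420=76.99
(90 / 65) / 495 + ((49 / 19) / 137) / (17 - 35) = 58673 / 33500610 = 0.00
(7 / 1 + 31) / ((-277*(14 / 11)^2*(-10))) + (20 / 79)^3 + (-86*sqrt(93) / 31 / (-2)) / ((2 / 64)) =3305176661 / 133840366940 + 1376*sqrt(93) / 31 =428.08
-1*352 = -352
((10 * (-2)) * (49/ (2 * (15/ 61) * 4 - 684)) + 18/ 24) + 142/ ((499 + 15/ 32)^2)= 23248229096519/ 10628003447556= 2.19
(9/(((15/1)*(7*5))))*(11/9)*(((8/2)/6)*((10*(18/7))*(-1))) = -88/245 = -0.36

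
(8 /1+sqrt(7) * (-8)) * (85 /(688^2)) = 85 /59168 -85 * sqrt(7) /59168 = -0.00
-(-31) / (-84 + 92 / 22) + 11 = 9317 / 878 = 10.61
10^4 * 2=20000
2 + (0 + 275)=277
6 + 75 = 81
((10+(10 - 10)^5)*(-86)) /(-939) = 860 /939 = 0.92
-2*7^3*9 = -6174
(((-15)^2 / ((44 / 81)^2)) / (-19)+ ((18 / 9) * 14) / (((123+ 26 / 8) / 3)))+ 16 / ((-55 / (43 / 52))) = -9588836581 / 241486960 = -39.71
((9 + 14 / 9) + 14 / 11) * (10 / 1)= 11710 / 99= 118.28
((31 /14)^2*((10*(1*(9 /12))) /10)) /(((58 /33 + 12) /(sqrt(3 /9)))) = 31713*sqrt(3) /355936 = 0.15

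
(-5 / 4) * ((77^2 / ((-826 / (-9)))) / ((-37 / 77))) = 2934855 / 17464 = 168.05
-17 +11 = -6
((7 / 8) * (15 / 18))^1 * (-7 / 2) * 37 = -9065 / 96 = -94.43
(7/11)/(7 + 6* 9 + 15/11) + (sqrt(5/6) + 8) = sqrt(30)/6 + 785/98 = 8.92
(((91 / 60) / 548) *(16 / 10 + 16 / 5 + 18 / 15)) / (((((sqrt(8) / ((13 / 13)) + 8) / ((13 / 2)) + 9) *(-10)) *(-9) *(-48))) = -157339 / 418004755200 + 1183 *sqrt(2) / 104501188800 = -0.00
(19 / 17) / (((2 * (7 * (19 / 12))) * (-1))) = -6 / 119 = -0.05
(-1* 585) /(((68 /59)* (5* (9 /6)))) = -2301 /34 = -67.68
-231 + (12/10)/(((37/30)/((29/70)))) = -298623/1295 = -230.60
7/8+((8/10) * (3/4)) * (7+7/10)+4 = 1899/200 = 9.50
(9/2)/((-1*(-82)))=9/164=0.05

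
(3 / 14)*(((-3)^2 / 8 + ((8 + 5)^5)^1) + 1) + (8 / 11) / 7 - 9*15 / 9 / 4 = 98017421 / 1232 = 79559.59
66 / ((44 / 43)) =129 / 2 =64.50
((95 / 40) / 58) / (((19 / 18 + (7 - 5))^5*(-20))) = -1121931 / 145952468750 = -0.00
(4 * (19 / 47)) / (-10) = -38 / 235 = -0.16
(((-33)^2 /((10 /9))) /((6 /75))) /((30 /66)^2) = 1185921 /20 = 59296.05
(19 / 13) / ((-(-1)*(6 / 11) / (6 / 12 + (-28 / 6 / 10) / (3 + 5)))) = 11077 / 9360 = 1.18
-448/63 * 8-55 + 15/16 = -110.95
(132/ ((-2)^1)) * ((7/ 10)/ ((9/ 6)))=-154/ 5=-30.80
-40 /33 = -1.21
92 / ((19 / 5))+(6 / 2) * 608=35116 / 19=1848.21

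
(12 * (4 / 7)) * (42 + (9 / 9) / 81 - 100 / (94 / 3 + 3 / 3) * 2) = 643408 / 2619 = 245.67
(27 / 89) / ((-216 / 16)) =-2 / 89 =-0.02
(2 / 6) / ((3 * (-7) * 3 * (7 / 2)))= -0.00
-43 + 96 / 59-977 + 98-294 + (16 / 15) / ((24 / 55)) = -643534 / 531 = -1211.93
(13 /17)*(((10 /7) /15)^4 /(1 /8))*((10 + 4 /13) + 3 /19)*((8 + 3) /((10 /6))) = 727936 /20939121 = 0.03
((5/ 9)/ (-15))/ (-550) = 1/ 14850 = 0.00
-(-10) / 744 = 5 / 372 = 0.01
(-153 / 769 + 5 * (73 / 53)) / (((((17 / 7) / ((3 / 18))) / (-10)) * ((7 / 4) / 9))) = -16354560 / 692869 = -23.60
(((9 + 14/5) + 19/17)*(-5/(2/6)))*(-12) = 39528/17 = 2325.18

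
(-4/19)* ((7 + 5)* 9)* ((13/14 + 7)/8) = -2997/133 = -22.53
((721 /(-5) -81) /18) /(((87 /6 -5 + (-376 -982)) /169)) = 190294 /121365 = 1.57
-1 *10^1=-10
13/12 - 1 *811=-9719/12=-809.92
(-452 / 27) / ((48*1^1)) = -113 / 324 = -0.35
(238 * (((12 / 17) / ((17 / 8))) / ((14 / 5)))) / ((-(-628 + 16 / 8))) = 240 / 5321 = 0.05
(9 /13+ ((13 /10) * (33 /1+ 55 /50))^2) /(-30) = -255559357 /3900000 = -65.53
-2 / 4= -1 / 2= -0.50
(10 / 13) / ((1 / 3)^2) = 6.92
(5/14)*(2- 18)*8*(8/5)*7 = -512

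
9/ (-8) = -9/ 8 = -1.12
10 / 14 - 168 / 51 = -2.58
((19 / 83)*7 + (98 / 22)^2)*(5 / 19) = 1076880 / 190817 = 5.64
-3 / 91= -0.03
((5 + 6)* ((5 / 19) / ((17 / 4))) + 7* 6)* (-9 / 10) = -38.41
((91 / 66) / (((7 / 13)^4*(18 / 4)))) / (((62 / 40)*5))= 1485172 / 3158001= 0.47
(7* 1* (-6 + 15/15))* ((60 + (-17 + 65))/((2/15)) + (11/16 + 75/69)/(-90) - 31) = -180598789/6624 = -27264.31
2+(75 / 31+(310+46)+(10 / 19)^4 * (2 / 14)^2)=360.42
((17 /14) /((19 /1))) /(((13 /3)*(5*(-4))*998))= -51 /69021680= -0.00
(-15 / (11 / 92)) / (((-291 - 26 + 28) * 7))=1380 / 22253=0.06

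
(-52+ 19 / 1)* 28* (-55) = 50820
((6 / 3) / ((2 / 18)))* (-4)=-72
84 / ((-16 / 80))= -420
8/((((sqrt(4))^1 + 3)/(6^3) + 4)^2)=373248/755161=0.49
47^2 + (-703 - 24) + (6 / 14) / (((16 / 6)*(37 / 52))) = 767793 / 518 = 1482.23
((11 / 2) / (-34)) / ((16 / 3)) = -33 / 1088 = -0.03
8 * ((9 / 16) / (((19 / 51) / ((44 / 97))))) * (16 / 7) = 161568 / 12901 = 12.52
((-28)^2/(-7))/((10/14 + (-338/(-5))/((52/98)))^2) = -0.01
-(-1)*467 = 467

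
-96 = -96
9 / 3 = 3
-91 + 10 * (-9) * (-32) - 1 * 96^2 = -6427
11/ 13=0.85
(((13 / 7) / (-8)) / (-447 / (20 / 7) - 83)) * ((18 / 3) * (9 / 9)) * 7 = 195 / 4789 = 0.04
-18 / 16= -9 / 8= -1.12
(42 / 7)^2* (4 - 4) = 0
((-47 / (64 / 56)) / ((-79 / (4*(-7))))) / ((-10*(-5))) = -2303 / 7900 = -0.29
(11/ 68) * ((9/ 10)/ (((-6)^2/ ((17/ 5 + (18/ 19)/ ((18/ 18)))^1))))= 0.02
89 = 89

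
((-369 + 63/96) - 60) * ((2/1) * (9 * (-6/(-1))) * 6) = -1110267/4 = -277566.75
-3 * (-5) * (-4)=-60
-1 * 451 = -451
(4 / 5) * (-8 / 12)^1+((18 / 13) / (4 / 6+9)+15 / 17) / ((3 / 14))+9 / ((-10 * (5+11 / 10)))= 24073903 / 5864235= 4.11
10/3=3.33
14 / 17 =0.82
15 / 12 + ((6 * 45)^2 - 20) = 291525 / 4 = 72881.25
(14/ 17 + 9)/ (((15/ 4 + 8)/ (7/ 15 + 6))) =64796/ 11985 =5.41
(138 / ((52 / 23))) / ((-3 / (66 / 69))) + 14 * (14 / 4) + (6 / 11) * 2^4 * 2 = 46.99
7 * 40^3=448000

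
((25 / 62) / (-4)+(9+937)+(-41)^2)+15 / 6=652091 / 248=2629.40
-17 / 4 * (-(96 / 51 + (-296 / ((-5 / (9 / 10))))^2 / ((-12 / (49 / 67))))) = -30455179 / 41875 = -727.29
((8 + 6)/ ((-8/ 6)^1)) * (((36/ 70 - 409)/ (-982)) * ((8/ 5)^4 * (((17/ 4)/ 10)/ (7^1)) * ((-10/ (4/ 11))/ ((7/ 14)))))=1026638976/ 10740625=95.58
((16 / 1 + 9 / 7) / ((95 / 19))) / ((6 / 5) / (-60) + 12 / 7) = 1210 / 593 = 2.04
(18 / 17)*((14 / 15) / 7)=12 / 85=0.14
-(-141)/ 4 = 141/ 4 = 35.25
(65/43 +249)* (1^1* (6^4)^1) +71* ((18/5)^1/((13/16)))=908312544/2795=324977.65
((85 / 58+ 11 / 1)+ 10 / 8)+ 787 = 92883 / 116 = 800.72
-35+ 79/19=-586/19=-30.84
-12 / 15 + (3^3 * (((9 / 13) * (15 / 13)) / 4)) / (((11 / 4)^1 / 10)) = 174814 / 9295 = 18.81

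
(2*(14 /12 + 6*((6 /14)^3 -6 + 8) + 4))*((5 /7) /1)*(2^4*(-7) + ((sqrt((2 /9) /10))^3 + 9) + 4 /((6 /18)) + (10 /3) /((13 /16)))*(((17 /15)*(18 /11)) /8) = -2091409513 /4120116 + 617117*sqrt(5) /71309700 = -507.59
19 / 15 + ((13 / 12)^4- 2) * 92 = -1451933 / 25920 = -56.02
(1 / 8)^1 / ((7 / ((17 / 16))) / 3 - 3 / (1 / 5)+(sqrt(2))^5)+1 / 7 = 2512295 / 19217912 - 2601 * sqrt(2) / 686354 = 0.13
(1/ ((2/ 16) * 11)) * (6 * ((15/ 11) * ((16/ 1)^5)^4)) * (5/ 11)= 4352132950612665028942233600/ 1331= 3269821901286750585230829.00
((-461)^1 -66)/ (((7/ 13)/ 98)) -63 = -95977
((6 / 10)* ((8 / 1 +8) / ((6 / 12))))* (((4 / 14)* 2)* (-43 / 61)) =-16512 / 2135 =-7.73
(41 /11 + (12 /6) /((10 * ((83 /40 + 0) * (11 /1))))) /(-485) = -3411 /442805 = -0.01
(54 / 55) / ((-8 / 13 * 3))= -0.53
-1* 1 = -1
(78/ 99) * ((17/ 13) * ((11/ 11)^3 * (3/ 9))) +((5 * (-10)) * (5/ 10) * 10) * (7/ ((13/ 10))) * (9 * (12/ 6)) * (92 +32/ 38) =-55010331602/ 24453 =-2249635.28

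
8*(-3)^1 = -24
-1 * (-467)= 467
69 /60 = 23 /20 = 1.15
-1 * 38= -38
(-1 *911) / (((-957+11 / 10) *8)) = 4555 / 38236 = 0.12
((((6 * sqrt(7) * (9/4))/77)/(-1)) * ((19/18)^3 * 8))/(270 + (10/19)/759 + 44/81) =-8992149 * sqrt(7)/1474772152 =-0.02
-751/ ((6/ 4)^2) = -3004/ 9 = -333.78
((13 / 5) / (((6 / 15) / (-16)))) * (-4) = 416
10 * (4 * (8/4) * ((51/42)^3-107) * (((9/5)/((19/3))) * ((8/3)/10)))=-4157208/6517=-637.90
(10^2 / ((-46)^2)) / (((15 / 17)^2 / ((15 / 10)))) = 289 / 3174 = 0.09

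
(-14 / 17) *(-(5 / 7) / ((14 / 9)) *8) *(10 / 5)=720 / 119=6.05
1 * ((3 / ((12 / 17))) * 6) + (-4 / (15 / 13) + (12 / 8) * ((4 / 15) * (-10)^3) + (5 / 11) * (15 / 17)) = -2118143 / 5610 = -377.57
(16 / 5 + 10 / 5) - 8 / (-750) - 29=-8921 / 375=-23.79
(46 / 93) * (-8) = -368 / 93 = -3.96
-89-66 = -155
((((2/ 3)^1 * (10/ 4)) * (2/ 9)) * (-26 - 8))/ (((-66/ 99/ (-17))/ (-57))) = 54910/ 3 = 18303.33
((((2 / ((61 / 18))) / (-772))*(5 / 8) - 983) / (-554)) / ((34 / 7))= 648080419 / 1774049824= 0.37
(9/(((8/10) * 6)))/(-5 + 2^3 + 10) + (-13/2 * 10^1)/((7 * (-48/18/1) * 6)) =1055/1456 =0.72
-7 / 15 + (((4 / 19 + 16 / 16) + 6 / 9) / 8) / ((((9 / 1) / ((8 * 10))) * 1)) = 4153 / 2565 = 1.62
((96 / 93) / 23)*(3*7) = 672 / 713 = 0.94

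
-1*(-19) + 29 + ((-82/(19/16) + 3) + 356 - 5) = 6326/19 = 332.95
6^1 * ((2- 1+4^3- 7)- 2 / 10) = 346.80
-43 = -43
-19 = -19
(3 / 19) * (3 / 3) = 3 / 19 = 0.16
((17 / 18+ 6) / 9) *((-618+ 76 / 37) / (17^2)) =-1424375 / 866133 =-1.64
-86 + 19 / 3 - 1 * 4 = -251 / 3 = -83.67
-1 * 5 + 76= 71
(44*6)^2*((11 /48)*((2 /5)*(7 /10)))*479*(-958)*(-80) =164175498009.60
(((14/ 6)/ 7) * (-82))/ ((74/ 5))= -205/ 111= -1.85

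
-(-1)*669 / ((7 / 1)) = 669 / 7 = 95.57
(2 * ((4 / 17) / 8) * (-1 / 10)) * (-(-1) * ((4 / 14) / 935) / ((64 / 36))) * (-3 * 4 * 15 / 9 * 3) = 0.00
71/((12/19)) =112.42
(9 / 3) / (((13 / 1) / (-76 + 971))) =2685 / 13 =206.54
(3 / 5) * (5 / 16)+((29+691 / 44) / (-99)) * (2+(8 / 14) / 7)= -30593 / 40656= -0.75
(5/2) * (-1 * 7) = -35/2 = -17.50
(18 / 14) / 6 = 3 / 14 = 0.21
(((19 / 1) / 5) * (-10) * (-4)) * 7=1064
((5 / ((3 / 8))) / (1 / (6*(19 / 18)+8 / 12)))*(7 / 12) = 490 / 9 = 54.44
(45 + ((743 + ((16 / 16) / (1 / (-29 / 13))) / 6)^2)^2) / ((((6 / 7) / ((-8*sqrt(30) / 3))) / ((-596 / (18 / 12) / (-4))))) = -11742173099891677825235*sqrt(30) / 124925814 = -514821787028022.42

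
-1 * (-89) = 89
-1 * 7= -7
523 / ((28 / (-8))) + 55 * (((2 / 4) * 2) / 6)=-5891 / 42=-140.26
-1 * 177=-177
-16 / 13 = -1.23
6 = 6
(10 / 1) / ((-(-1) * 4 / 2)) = 5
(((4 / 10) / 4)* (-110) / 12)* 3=-11 / 4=-2.75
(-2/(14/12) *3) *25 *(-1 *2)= 1800/7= 257.14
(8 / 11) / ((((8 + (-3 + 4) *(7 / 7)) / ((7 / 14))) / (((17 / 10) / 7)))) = 34 / 3465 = 0.01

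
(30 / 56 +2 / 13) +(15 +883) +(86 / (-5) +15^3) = 7746811 / 1820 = 4256.49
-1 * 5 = -5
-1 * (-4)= 4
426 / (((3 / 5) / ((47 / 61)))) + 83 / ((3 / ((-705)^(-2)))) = 547.05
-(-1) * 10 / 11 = 10 / 11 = 0.91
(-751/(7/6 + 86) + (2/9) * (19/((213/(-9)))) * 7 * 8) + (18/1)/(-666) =-76802113/4121763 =-18.63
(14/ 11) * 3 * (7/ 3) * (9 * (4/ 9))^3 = 6272/ 11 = 570.18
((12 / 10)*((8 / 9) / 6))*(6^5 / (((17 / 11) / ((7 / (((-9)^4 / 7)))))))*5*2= 275968 / 4131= 66.80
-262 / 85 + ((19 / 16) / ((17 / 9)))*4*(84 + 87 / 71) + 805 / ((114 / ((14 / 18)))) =2683902511 / 12383820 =216.73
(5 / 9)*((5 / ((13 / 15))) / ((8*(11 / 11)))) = 125 / 312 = 0.40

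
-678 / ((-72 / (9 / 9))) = 113 / 12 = 9.42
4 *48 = 192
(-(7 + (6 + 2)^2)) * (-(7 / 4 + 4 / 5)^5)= 24496792821 / 3200000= 7655.25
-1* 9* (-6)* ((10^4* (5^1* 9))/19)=24300000/19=1278947.37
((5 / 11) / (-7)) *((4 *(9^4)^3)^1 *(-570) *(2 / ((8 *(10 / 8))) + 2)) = 643939343176680 / 7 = 91991334739525.71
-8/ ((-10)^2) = -2/ 25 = -0.08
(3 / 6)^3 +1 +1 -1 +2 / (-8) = 7 / 8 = 0.88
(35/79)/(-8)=-35/632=-0.06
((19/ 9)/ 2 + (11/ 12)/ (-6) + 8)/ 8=641/ 576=1.11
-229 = -229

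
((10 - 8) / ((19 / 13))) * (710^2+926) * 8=105045408 / 19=5528705.68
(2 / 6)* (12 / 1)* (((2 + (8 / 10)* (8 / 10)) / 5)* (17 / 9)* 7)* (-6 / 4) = -5236 / 125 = -41.89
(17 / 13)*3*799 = 40749 / 13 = 3134.54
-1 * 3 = -3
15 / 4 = 3.75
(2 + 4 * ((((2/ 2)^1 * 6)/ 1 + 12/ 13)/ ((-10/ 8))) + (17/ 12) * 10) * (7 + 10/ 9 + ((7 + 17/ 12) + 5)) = -361925/ 2808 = -128.89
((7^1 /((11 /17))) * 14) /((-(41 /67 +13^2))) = -55811 /62502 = -0.89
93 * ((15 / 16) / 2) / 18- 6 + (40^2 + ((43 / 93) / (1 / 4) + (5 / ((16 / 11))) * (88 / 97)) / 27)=1596.61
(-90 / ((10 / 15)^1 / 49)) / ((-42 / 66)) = 10395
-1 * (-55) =55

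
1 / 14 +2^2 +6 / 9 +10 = 619 / 42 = 14.74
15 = 15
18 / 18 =1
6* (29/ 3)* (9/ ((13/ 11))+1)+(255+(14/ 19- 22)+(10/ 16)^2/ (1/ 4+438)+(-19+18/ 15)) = 24788909371/ 34639280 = 715.63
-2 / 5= -0.40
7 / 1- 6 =1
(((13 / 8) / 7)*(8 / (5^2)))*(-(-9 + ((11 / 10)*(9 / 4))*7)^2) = -1441557 / 280000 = -5.15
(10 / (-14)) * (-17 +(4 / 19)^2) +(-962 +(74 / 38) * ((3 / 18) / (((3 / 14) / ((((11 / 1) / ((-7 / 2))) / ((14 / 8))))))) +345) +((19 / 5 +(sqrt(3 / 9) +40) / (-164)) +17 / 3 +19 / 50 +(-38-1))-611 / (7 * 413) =-637.22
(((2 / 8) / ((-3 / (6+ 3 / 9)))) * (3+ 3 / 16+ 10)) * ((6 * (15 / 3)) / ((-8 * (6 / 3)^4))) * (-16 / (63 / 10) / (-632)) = 100225 / 15289344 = 0.01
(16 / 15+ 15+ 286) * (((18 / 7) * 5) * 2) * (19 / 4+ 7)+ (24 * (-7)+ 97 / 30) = 19131529 / 210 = 91102.52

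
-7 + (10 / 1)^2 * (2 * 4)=793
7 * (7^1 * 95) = 4655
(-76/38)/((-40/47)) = 47/20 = 2.35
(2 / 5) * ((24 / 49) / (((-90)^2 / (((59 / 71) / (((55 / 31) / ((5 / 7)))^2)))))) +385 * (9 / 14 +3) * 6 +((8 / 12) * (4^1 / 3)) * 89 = 591326843093171 / 69616094625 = 8494.11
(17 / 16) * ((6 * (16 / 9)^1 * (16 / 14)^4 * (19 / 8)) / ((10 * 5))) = 165376 / 180075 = 0.92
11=11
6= 6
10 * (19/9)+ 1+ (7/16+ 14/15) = 16907/720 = 23.48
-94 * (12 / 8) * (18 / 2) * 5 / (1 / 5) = -31725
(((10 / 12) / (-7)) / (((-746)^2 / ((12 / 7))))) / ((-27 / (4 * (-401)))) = -4010 / 184067667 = -0.00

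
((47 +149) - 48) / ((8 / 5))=185 / 2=92.50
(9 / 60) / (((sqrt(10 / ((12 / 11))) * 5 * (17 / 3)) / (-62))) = -279 * sqrt(330) / 46750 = -0.11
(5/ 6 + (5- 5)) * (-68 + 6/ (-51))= -965/ 17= -56.76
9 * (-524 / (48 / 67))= -26331 / 4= -6582.75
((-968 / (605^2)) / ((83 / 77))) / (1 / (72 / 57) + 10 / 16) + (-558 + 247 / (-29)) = -6374882213 / 11252725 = -566.52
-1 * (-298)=298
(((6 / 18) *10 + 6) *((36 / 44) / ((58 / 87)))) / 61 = 126 / 671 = 0.19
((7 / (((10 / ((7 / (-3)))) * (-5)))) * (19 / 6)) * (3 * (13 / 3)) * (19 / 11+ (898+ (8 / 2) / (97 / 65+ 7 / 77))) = 8498472437 / 700425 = 12133.31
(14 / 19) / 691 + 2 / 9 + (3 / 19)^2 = 557267 / 2245059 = 0.25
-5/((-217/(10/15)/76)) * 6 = 1520/217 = 7.00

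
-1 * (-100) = 100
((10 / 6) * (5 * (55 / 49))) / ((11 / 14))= 250 / 21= 11.90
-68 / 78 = -34 / 39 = -0.87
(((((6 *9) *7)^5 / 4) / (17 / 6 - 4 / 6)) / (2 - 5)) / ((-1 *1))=3858593279184 / 13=296814867629.54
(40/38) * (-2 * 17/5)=-7.16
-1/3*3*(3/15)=-1/5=-0.20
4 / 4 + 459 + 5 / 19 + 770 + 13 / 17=397622 / 323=1231.03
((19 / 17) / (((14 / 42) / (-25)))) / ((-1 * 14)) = 1425 / 238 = 5.99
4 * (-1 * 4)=-16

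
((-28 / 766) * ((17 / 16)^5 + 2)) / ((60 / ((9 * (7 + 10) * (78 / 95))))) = -48967316307 / 190762188800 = -0.26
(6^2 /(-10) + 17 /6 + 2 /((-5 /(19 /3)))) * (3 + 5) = -26.40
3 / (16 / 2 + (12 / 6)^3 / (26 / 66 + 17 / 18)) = 795 / 3704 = 0.21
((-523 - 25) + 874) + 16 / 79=25770 / 79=326.20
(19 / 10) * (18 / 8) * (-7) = -1197 / 40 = -29.92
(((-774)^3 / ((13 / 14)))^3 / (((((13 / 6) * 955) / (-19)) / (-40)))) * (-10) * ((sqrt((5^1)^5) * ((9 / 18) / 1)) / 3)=10395283784757799250595605372928000 * sqrt(5) / 5455151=4261029839159306741852377000.00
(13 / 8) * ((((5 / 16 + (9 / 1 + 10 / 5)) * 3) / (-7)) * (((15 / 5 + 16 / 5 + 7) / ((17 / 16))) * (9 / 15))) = -698841 / 11900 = -58.73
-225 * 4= -900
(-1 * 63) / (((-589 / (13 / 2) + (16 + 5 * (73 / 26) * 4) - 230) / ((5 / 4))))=819 / 2584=0.32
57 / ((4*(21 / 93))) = 1767 / 28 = 63.11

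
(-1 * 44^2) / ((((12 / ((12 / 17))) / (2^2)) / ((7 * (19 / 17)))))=-1029952 / 289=-3563.85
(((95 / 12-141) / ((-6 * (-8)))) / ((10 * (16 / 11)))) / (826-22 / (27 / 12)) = -17567 / 75223040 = -0.00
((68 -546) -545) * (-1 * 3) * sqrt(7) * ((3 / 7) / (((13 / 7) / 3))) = 27621 * sqrt(7) / 13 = 5621.41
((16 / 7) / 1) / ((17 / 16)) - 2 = 18 / 119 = 0.15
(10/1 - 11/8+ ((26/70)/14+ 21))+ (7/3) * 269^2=992967271/5880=168871.98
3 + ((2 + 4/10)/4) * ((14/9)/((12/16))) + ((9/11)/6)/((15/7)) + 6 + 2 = 12.31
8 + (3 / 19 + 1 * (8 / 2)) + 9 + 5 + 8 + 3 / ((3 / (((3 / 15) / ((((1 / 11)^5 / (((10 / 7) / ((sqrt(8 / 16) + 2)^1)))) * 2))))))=12271677 / 931 - 161051 * sqrt(2) / 49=8533.00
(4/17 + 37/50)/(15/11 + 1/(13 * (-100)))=237094/331313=0.72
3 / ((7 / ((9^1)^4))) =19683 / 7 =2811.86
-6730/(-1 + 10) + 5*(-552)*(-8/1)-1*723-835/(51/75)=2965336/153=19381.28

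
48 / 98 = 24 / 49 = 0.49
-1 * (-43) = 43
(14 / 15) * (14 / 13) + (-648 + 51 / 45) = -41981 / 65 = -645.86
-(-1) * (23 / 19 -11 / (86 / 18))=-1.09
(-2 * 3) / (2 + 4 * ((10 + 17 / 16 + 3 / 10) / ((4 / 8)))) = -60 / 929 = -0.06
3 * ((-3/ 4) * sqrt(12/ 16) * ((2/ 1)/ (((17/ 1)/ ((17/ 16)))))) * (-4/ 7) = 9 * sqrt(3)/ 112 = 0.14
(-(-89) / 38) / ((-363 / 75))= -2225 / 4598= -0.48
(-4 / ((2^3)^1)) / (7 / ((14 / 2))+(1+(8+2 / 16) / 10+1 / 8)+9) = -8 / 191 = -0.04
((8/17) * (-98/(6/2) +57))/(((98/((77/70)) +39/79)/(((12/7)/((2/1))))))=1014992/9264031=0.11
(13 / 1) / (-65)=-1 / 5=-0.20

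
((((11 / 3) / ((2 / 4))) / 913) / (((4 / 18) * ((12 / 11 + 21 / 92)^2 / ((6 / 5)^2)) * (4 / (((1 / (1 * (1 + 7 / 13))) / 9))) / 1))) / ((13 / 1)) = 256036 / 6163528125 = 0.00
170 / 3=56.67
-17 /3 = -5.67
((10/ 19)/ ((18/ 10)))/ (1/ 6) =100/ 57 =1.75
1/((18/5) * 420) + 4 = 6049/1512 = 4.00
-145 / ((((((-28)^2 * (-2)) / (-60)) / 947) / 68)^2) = -8455675757625 / 9604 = -880432711.12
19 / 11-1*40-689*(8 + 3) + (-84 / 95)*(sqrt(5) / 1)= -83790 / 11-84*sqrt(5) / 95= -7619.25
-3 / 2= -1.50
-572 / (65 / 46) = -404.80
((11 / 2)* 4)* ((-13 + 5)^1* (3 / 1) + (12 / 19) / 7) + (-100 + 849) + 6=30455 / 133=228.98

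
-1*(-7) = 7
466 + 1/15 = 6991/15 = 466.07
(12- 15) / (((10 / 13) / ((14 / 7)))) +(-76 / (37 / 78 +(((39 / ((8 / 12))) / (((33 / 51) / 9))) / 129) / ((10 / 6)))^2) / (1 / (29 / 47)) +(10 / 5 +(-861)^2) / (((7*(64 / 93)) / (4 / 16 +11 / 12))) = 208326022503738995951 / 1160404610103680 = 179528.78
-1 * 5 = -5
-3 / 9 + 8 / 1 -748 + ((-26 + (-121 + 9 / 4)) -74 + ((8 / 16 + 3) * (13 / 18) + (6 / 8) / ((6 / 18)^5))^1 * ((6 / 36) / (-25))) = -2592851 / 2700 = -960.32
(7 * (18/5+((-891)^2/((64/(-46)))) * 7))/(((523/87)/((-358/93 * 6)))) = 69666055370919/648520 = 107423140.95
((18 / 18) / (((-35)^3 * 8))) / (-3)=1 / 1029000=0.00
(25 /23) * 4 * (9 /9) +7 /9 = 1061 /207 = 5.13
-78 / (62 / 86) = -3354 / 31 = -108.19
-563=-563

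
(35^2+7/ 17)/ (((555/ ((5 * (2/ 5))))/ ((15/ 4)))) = 10416/ 629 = 16.56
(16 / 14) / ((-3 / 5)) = -40 / 21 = -1.90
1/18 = 0.06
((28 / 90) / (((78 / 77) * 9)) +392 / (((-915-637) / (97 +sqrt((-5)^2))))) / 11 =-39419422 / 16853265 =-2.34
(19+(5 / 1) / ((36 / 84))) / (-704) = -23 / 528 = -0.04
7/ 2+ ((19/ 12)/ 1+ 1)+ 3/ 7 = 547/ 84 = 6.51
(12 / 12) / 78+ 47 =3667 / 78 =47.01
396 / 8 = 99 / 2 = 49.50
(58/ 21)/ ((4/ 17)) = 493/ 42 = 11.74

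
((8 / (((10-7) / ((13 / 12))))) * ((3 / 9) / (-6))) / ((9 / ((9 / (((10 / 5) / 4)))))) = -26 / 81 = -0.32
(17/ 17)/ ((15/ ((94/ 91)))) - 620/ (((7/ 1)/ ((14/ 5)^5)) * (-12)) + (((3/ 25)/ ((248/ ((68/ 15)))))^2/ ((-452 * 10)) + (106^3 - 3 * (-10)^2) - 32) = 1191954.36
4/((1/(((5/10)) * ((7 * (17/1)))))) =238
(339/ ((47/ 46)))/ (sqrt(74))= 7797 * sqrt(74)/ 1739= 38.57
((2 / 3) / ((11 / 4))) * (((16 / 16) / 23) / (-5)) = -8 / 3795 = -0.00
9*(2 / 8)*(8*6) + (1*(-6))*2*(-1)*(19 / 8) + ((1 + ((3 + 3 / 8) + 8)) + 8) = 1255 / 8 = 156.88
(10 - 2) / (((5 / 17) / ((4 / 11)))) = 544 / 55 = 9.89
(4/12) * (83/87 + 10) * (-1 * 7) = -6671/261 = -25.56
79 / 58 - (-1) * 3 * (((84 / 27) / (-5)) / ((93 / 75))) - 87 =-470051 / 5394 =-87.14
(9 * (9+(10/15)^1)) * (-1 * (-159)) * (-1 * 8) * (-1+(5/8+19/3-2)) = -438045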